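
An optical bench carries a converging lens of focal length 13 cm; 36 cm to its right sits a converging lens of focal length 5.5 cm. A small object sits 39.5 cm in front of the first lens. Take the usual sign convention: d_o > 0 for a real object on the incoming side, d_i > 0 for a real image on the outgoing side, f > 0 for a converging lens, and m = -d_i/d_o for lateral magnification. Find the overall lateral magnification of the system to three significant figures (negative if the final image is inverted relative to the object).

Lens 1: 1/d_i1 = 1/f_1 - 1/d_o1 = 1/13 - 1/39.5 = 0.05161 cm^-1, so d_i1 = 19.377 cm.
m_1 = -(19.377)/39.5 = -0.4906.
The intermediate image is 19.377 cm to the right of lens 1, so d_o2 = L - d_i1 = 36 - 19.377 = 16.623 cm.
Lens 2: 1/d_i2 = 1/f_2 - 1/d_o2 = 1/5.5 - 1/(16.623) = 0.12166 cm^-1, so d_i2 = 8.220 cm.
m_2 = -(8.220)/(16.623) = -0.4945.
Total m = m_1 x m_2 = (-0.4906)(-0.4945) = 0.2426.

0.243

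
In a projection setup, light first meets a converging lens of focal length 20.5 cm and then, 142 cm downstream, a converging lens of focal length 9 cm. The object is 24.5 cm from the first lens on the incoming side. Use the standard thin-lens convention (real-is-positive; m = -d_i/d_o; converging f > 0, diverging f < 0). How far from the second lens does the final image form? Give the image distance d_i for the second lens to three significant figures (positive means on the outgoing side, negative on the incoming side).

19.9 cm

Applying the thin-lens equation to the first lens, 1/20.5 = 1/24.5 + 1/d_i1, which gives d_i1 = 125.562 cm.
Object distance for lens 2: d_o2 = 142 - 125.562 = 16.438 cm.
Applying the thin-lens equation again with f_2 = 9 cm and d_o2 = 16.438 cm gives d_i2 = 19.891 cm.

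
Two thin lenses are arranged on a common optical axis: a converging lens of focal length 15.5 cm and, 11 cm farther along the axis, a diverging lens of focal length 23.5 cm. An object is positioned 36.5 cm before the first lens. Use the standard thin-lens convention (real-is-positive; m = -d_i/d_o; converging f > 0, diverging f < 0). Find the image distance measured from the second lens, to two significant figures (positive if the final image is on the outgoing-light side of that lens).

First lens: d_i1 = 1/(1/15.5 - 1/36.5) = 26.940 cm.
Since 26.940 cm > 11 cm, the first image lies past the second lens and serves as a virtual object: d_o2 = L - d_i1 = -15.940 cm.
Second lens: d_i2 = 1/(1/(-23.5) - 1/(-15.940)) = 49.554 cm.

50 cm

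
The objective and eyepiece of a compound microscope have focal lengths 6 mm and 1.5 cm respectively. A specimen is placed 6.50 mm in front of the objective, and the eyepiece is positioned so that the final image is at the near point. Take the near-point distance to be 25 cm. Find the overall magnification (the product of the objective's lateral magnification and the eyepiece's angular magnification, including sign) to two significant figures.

-210

Convert to cm: f_obj = 6 mm = 0.6 cm; d_o = 6.50 mm = 0.65 cm.
Objective: 1/d_i = 1/f_obj - 1/d_o = 1/0.6 - 1/0.65 = 0.12821 cm^-1, so d_i = 7.800 cm.
m_obj = -d_i/d_o = -7.800/0.65 = -12.000.
Eyepiece angular magnification (image at near point): M_eye = 1 + D/f_e = 1 + 25/1.5 = 17.667.
Overall M = m_obj x M_eye = (-12.000)(17.667) = -212.00.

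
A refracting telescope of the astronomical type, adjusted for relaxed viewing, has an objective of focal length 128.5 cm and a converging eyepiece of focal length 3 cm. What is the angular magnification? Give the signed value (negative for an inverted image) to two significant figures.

-43

M = -f_obj/f_eye = -128.5/(3) = -42.833.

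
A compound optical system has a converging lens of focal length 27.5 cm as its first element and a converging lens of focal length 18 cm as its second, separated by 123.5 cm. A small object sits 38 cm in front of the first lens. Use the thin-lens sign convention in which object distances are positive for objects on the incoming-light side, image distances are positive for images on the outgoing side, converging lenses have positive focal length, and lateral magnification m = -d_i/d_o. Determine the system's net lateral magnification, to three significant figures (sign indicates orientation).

7.89

Lens 1: 1/d_i1 = 1/f_1 - 1/d_o1 = 1/27.5 - 1/38 = 0.01005 cm^-1, so d_i1 = 99.524 cm.
m_1 = -(99.524)/38 = -2.6190.
The intermediate image is 99.524 cm to the right of lens 1, so d_o2 = L - d_i1 = 123.5 - 99.524 = 23.976 cm.
Lens 2: 1/d_i2 = 1/f_2 - 1/d_o2 = 1/18 - 1/(23.976) = 0.01385 cm^-1, so d_i2 = 72.215 cm.
m_2 = -(72.215)/(23.976) = -3.0120.
Overall magnification: m = m_1 m_2 = 7.8884.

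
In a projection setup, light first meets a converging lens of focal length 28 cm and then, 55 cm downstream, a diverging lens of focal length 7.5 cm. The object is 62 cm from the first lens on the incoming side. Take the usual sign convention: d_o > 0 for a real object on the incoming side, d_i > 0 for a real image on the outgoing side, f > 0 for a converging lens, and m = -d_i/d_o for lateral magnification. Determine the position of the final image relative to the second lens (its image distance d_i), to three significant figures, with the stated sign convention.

Applying the thin-lens equation to the first lens, 1/28 = 1/62 + 1/d_i1, which gives d_i1 = 51.059 cm.
Object distance for lens 2: d_o2 = 55 - 51.059 = 3.941 cm.
Applying the thin-lens equation again with f_2 = -7.5 cm and d_o2 = 3.941 cm gives d_i2 = -2.584 cm.

-2.58 cm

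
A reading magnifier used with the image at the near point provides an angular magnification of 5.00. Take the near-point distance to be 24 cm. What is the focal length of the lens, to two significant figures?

For the image at the near point, M = 1 + D/f.
f = D/(M - 1) = 24/(5.0 - 1) = 6.000 cm.

6.0 cm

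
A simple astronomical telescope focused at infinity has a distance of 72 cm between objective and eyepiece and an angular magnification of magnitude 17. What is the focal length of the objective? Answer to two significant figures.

In normal adjustment the tube length equals f_obj + f_eye and |M| = f_obj/f_eye.
So f_obj = 17 f_eye and 17 f_eye + f_eye = 72 cm, giving f_eye = 72/18 = 4.000 cm and f_obj = 68.000 cm.

68 cm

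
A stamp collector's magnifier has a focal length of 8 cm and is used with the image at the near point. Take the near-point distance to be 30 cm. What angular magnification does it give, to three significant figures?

4.75

M = 1 + D/f = 1 + 30/8 = 4.750.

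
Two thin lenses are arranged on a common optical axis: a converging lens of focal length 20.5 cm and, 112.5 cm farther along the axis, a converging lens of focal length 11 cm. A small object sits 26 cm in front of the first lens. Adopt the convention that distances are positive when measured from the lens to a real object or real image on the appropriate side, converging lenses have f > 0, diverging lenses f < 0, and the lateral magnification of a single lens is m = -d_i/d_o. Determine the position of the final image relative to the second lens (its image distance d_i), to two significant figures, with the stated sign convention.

37 cm

Lens 1: 1/d_i1 = 1/f_1 - 1/d_o1 = 1/20.5 - 1/26 = 0.01032 cm^-1, so d_i1 = 96.909 cm.
The intermediate image is 96.909 cm to the right of lens 1, so d_o2 = L - d_i1 = 112.5 - 96.909 = 15.591 cm.
Lens 2: 1/d_i2 = 1/f_2 - 1/d_o2 = 1/11 - 1/(15.591) = 0.02677 cm^-1, so d_i2 = 37.356 cm.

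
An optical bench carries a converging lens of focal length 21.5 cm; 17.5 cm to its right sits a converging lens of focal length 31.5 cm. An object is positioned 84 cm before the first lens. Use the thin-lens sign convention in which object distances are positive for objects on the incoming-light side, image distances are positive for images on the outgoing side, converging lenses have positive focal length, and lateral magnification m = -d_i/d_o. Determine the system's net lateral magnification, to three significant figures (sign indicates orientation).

First lens: d_i1 = 1/(1/21.5 - 1/84) = 28.896 cm.
m_1 = -(28.896)/84 = -0.3440.
This image would form 28.896 cm past lens 1, i.e. 11.396 cm beyond lens 2, so it is a virtual object for lens 2: d_o2 = 17.5 - 28.896 = -11.396 cm.
Second lens: d_i2 = 1/(1/31.5 - 1/(-11.396)) = 8.368 cm.
m_2 = -(8.368)/(-11.396) = 0.7343.
The system's lateral magnification is m_1 m_2 = (-0.3440)(0.7343) = -0.2526.

-0.253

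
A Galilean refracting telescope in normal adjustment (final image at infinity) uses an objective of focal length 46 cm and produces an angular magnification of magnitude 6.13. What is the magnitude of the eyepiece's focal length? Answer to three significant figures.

|M| = f_obj/|f_eye|, so |f_eye| = f_obj/|M| = 46/6.13 = 7.504 cm.
(The eyepiece is diverging, so its signed focal length is -7.504 cm.)

7.50 cm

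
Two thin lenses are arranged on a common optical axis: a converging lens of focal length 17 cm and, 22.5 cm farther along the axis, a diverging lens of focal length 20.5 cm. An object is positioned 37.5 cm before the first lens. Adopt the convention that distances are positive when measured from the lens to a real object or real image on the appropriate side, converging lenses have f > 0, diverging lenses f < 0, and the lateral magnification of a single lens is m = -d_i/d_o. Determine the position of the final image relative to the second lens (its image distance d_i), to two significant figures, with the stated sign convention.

15 cm

First lens: d_i1 = 1/(1/17 - 1/37.5) = 31.098 cm.
Since 31.098 cm > 22.5 cm, the first image lies past the second lens and serves as a virtual object: d_o2 = L - d_i1 = -8.598 cm.
Second lens: d_i2 = 1/(1/(-20.5) - 1/(-8.598)) = 14.808 cm.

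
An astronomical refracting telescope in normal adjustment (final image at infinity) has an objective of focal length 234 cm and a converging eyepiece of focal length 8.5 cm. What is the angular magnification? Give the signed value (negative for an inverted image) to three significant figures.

-27.5

M = -f_obj/f_eye = -234/(8.5) = -27.529.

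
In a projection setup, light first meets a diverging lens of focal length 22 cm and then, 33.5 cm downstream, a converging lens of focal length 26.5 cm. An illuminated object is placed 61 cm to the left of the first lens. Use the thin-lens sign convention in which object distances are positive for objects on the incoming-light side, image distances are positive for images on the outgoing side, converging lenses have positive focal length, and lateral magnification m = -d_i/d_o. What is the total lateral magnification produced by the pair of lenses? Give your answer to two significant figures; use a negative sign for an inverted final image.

Applying the thin-lens equation to the first lens, 1/(-22) = 1/61 + 1/d_i1, which gives d_i1 = -16.169 cm.
Its lateral magnification is m_1 = -d_i1/d_o1 = -(-16.169)/61 = 0.2651.
The intermediate image is virtual, 16.169 cm to the left of lens 1, so d_o2 = L - d_i1 = 33.5 - (-16.169) = 49.669 cm.
Applying the thin-lens equation again with f_2 = 26.5 cm and d_o2 = 49.669 cm gives d_i2 = 56.810 cm.
m_2 = -(56.810)/(49.669) = -1.1438.
Overall magnification: m = m_1 m_2 = -0.3032.

-0.30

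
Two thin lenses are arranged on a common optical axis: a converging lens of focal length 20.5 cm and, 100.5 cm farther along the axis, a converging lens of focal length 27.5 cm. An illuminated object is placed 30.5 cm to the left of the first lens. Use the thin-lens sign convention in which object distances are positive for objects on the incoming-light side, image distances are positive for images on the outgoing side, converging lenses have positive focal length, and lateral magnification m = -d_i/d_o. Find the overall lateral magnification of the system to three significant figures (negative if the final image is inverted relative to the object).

5.38

Lens 1: 1/d_i1 = 1/f_1 - 1/d_o1 = 1/20.5 - 1/30.5 = 0.01599 cm^-1, so d_i1 = 62.525 cm.
m_1 = -(62.525)/30.5 = -2.0500.
The intermediate image is 62.525 cm to the right of lens 1, so d_o2 = L - d_i1 = 100.5 - 62.525 = 37.975 cm.
Lens 2: 1/d_i2 = 1/f_2 - 1/d_o2 = 1/27.5 - 1/(37.975) = 0.01003 cm^-1, so d_i2 = 99.696 cm.
m_2 = -(99.696)/(37.975) = -2.6253.
The system's lateral magnification is m_1 m_2 = (-2.0500)(-2.6253) = 5.3819.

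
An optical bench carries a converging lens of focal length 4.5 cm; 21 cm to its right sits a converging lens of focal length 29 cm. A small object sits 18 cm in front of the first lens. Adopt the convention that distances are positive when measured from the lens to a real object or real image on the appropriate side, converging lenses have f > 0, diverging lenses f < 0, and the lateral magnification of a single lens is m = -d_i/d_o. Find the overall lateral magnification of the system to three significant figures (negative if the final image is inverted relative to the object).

-0.690

First lens: d_i1 = 1/(1/4.5 - 1/18) = 6.000 cm.
m_1 = -(6.000)/18 = -0.3333.
Object distance for lens 2: d_o2 = 21 - 6.000 = 15.000 cm.
Second lens: d_i2 = 1/(1/29 - 1/(15.000)) = -31.071 cm.
m_2 = -(-31.071)/(15.000) = 2.0714.
Total m = m_1 x m_2 = (-0.3333)(2.0714) = -0.6905.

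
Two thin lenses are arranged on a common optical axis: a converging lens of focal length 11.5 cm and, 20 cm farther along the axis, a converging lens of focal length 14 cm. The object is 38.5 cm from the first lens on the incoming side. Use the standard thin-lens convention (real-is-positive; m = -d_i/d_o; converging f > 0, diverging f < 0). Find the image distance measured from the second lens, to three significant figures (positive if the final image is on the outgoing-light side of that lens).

-4.85 cm

First lens: d_i1 = 1/(1/11.5 - 1/38.5) = 16.398 cm.
That image sits 3.602 cm in front of the second lens, so d_o2 = 3.602 cm.
Second lens: d_i2 = 1/(1/14 - 1/(3.602)) = -4.850 cm.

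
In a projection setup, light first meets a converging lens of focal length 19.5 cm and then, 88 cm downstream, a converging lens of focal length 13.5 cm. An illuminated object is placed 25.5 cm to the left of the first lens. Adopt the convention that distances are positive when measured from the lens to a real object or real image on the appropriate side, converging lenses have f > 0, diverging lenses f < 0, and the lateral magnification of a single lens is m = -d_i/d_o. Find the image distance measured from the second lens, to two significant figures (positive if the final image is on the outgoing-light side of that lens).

-8.3 cm

First lens: d_i1 = 1/(1/19.5 - 1/25.5) = 82.875 cm.
That image sits 5.125 cm in front of the second lens, so d_o2 = 5.125 cm.
Second lens: d_i2 = 1/(1/13.5 - 1/(5.125)) = -8.261 cm.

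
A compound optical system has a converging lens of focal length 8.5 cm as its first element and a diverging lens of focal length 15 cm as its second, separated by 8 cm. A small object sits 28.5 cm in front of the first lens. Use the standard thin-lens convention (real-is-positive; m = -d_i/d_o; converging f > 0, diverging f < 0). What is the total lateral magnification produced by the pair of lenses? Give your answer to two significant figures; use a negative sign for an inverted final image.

First lens: d_i1 = 1/(1/8.5 - 1/28.5) = 12.113 cm.
m_1 = -(12.113)/28.5 = -0.4250.
This image would form 12.113 cm past lens 1, i.e. 4.113 cm beyond lens 2, so it is a virtual object for lens 2: d_o2 = 8 - 12.113 = -4.113 cm.
Second lens: d_i2 = 1/(1/(-15) - 1/(-4.113)) = 5.666 cm.
m_2 = -(5.666)/(-4.113) = 1.3777.
Total m = m_1 x m_2 = (-0.4250)(1.3777) = -0.5855.

-0.59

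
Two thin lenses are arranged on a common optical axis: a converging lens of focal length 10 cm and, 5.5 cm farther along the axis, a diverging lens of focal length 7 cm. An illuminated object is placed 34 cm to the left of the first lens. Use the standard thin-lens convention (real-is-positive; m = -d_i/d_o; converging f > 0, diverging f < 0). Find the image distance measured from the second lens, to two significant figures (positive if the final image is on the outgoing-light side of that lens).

-36 cm

First lens: d_i1 = 1/(1/10 - 1/34) = 14.167 cm.
Since 14.167 cm > 5.5 cm, the first image lies past the second lens and serves as a virtual object: d_o2 = L - d_i1 = -8.667 cm.
Second lens: d_i2 = 1/(1/(-7) - 1/(-8.667)) = -36.400 cm.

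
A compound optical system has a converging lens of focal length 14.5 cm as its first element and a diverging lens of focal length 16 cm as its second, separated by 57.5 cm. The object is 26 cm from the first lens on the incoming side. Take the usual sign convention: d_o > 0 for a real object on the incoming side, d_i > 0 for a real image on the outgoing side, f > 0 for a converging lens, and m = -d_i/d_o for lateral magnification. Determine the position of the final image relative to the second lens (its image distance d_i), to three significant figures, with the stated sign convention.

-9.71 cm

First lens: d_i1 = 1/(1/14.5 - 1/26) = 32.783 cm.
That image sits 24.717 cm in front of the second lens, so d_o2 = 24.717 cm.
Second lens: d_i2 = 1/(1/(-16) - 1/(24.717)) = -9.713 cm.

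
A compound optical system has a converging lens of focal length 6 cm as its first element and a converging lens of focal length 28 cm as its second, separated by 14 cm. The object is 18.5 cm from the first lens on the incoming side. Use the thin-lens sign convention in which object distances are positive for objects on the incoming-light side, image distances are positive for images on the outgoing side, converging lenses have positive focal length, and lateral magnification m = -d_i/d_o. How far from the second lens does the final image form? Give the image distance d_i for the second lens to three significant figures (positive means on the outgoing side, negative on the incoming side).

Applying the thin-lens equation to the first lens, 1/6 = 1/18.5 + 1/d_i1, which gives d_i1 = 8.880 cm.
The intermediate image is 8.880 cm to the right of lens 1, so d_o2 = L - d_i1 = 14 - 8.880 = 5.120 cm.
Applying the thin-lens equation again with f_2 = 28 cm and d_o2 = 5.120 cm gives d_i2 = -6.266 cm.

-6.27 cm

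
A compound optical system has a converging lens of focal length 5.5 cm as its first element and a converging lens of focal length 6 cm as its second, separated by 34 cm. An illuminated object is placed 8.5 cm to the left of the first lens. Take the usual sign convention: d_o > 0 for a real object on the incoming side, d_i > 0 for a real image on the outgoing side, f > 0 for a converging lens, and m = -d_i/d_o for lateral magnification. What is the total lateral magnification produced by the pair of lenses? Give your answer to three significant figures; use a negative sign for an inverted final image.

0.886

Applying the thin-lens equation to the first lens, 1/5.5 = 1/8.5 + 1/d_i1, which gives d_i1 = 15.583 cm.
Its lateral magnification is m_1 = -d_i1/d_o1 = -(15.583)/8.5 = -1.8333.
That image sits 18.417 cm in front of the second lens, so d_o2 = 18.417 cm.
Applying the thin-lens equation again with f_2 = 6 cm and d_o2 = 18.417 cm gives d_i2 = 8.899 cm.
m_2 = -(8.899)/(18.417) = -0.4832.
Overall magnification: m = m_1 m_2 = 0.8859.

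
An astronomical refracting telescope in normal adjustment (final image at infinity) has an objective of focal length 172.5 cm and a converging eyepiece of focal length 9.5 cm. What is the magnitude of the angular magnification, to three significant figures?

|M| = f_obj/|f_eye| = 172.5/9.5 = 18.158.

18.2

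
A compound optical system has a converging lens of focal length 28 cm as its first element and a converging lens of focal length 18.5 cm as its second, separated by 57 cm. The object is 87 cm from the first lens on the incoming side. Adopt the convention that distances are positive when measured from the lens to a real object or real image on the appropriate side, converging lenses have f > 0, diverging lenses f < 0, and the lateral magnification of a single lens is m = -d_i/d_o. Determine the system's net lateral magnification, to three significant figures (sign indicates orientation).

Lens 1: 1/d_i1 = 1/f_1 - 1/d_o1 = 1/28 - 1/87 = 0.02422 cm^-1, so d_i1 = 41.288 cm.
m_1 = -(41.288)/87 = -0.4746.
That image sits 15.712 cm in front of the second lens, so d_o2 = 15.712 cm.
Lens 2: 1/d_i2 = 1/f_2 - 1/d_o2 = 1/18.5 - 1/(15.712) = -0.00959 cm^-1, so d_i2 = -104.252 cm.
m_2 = -(-104.252)/(15.712) = 6.6353.
Total m = m_1 x m_2 = (-0.4746)(6.6353) = -3.1489.

-3.15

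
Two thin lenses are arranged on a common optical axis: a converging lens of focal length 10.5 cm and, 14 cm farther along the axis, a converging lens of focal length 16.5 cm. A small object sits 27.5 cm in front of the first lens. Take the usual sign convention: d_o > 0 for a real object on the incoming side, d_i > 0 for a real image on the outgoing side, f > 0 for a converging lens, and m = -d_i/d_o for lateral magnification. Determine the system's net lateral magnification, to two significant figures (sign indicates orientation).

Lens 1: 1/d_i1 = 1/f_1 - 1/d_o1 = 1/10.5 - 1/27.5 = 0.05887 cm^-1, so d_i1 = 16.985 cm.
m_1 = -(16.985)/27.5 = -0.6176.
Since 16.985 cm > 14 cm, the first image lies past the second lens and serves as a virtual object: d_o2 = L - d_i1 = -2.985 cm.
Lens 2: 1/d_i2 = 1/f_2 - 1/d_o2 = 1/16.5 - 1/(-2.985) = 0.39558 cm^-1, so d_i2 = 2.528 cm.
m_2 = -(2.528)/(-2.985) = 0.8468.
Total m = m_1 x m_2 = (-0.6176)(0.8468) = -0.5230.

-0.52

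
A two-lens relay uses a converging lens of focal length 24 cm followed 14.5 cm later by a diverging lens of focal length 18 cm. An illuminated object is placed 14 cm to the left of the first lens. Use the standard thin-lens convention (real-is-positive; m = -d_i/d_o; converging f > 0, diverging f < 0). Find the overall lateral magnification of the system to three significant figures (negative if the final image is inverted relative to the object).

Lens 1: 1/d_i1 = 1/f_1 - 1/d_o1 = 1/24 - 1/14 = -0.02976 cm^-1, so d_i1 = -33.600 cm.
m_1 = -(-33.600)/14 = 2.4000.
With d_i1 < 0 the first image is virtual and lies on the object side; the object distance for lens 2 is d_o2 = 14.5 - (-33.600) = 48.100 cm.
Lens 2: 1/d_i2 = 1/f_2 - 1/d_o2 = 1/(-18) - 1/(48.100) = -0.07635 cm^-1, so d_i2 = -13.098 cm.
m_2 = -(-13.098)/(48.100) = 0.2723.
Total m = m_1 x m_2 = (2.4000)(0.2723) = 0.6536.

0.654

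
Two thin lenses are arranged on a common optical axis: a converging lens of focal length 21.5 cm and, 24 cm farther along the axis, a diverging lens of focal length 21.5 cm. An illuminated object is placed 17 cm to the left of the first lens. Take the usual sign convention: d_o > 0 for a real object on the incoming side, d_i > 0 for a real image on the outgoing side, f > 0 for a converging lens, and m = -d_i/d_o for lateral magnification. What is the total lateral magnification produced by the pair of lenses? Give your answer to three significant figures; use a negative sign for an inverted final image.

0.811

Applying the thin-lens equation to the first lens, 1/21.5 = 1/17 + 1/d_i1, which gives d_i1 = -81.222 cm.
Its lateral magnification is m_1 = -d_i1/d_o1 = -(-81.222)/17 = 4.7778.
With d_i1 < 0 the first image is virtual and lies on the object side; the object distance for lens 2 is d_o2 = 24 - (-81.222) = 105.222 cm.
Applying the thin-lens equation again with f_2 = -21.5 cm and d_o2 = 105.222 cm gives d_i2 = -17.852 cm.
m_2 = -(-17.852)/(105.222) = 0.1697.
The system's lateral magnification is m_1 m_2 = (4.7778)(0.1697) = 0.8106.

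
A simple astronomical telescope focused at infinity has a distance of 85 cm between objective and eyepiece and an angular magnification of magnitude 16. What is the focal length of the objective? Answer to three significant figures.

In normal adjustment the tube length equals f_obj + f_eye and |M| = f_obj/f_eye.
So f_obj = 16 f_eye and 16 f_eye + f_eye = 85 cm, giving f_eye = 85/17 = 5.000 cm and f_obj = 80.000 cm.

80.0 cm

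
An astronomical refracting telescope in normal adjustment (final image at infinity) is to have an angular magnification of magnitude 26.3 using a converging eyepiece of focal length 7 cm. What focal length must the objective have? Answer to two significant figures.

180 cm

|M| = f_obj/|f_eye|, so f_obj = |M| x |f_eye| = 26.3 x 7 = 184.100 cm.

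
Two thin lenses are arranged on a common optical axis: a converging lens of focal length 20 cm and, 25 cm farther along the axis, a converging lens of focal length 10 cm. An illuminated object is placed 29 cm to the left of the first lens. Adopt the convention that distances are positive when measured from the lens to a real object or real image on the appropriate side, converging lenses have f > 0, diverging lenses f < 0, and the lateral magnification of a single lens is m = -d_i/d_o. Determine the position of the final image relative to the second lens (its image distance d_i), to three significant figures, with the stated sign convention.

7.98 cm

Lens 1: 1/d_i1 = 1/f_1 - 1/d_o1 = 1/20 - 1/29 = 0.01552 cm^-1, so d_i1 = 64.444 cm.
Since 64.444 cm > 25 cm, the first image lies past the second lens and serves as a virtual object: d_o2 = L - d_i1 = -39.444 cm.
Lens 2: 1/d_i2 = 1/f_2 - 1/d_o2 = 1/10 - 1/(-39.444) = 0.12535 cm^-1, so d_i2 = 7.978 cm.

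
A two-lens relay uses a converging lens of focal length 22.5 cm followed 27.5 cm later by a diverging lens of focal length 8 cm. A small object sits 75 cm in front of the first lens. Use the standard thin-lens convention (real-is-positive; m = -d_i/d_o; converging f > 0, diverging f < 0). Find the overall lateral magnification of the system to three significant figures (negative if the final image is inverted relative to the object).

Applying the thin-lens equation to the first lens, 1/22.5 = 1/75 + 1/d_i1, which gives d_i1 = 32.143 cm.
Its lateral magnification is m_1 = -d_i1/d_o1 = -(32.143)/75 = -0.4286.
This image would form 32.143 cm past lens 1, i.e. 4.643 cm beyond lens 2, so it is a virtual object for lens 2: d_o2 = 27.5 - 32.143 = -4.643 cm.
Applying the thin-lens equation again with f_2 = -8 cm and d_o2 = -4.643 cm gives d_i2 = 11.064 cm.
m_2 = -(11.064)/(-4.643) = 2.3830.
The system's lateral magnification is m_1 m_2 = (-0.4286)(2.3830) = -1.0213.

-1.02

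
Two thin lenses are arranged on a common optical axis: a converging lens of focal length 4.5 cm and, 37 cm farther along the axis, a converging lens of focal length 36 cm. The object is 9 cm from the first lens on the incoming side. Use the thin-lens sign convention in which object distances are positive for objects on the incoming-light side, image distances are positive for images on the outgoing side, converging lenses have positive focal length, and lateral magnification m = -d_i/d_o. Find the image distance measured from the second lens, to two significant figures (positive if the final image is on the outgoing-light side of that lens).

-130 cm

Lens 1: 1/d_i1 = 1/f_1 - 1/d_o1 = 1/4.5 - 1/9 = 0.11111 cm^-1, so d_i1 = 9.000 cm.
Object distance for lens 2: d_o2 = 37 - 9.000 = 28.000 cm.
Lens 2: 1/d_i2 = 1/f_2 - 1/d_o2 = 1/36 - 1/(28.000) = -0.00794 cm^-1, so d_i2 = -126.000 cm.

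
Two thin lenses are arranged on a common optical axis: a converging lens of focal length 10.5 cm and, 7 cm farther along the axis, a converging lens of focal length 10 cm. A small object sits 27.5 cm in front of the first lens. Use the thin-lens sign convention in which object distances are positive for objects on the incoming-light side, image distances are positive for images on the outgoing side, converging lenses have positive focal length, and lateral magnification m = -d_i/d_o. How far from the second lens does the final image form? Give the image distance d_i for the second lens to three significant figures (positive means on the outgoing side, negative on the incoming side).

5.00 cm

Applying the thin-lens equation to the first lens, 1/10.5 = 1/27.5 + 1/d_i1, which gives d_i1 = 16.985 cm.
This image would form 16.985 cm past lens 1, i.e. 9.985 cm beyond lens 2, so it is a virtual object for lens 2: d_o2 = 7 - 16.985 = -9.985 cm.
Applying the thin-lens equation again with f_2 = 10 cm and d_o2 = -9.985 cm gives d_i2 = 4.996 cm.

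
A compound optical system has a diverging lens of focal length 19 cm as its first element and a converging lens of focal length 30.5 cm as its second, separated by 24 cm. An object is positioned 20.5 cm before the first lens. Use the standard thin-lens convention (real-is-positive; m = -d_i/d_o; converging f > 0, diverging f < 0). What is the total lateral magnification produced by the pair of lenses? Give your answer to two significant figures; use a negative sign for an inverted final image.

-4.4

Lens 1: 1/d_i1 = 1/f_1 - 1/d_o1 = 1/(-19) - 1/20.5 = -0.10141 cm^-1, so d_i1 = -9.861 cm.
m_1 = -(-9.861)/20.5 = 0.4810.
With d_i1 < 0 the first image is virtual and lies on the object side; the object distance for lens 2 is d_o2 = 24 - (-9.861) = 33.861 cm.
Lens 2: 1/d_i2 = 1/f_2 - 1/d_o2 = 1/30.5 - 1/(33.861) = 0.00325 cm^-1, so d_i2 = 307.298 cm.
m_2 = -(307.298)/(33.861) = -9.0753.
Total m = m_1 x m_2 = (0.4810)(-9.0753) = -4.3653.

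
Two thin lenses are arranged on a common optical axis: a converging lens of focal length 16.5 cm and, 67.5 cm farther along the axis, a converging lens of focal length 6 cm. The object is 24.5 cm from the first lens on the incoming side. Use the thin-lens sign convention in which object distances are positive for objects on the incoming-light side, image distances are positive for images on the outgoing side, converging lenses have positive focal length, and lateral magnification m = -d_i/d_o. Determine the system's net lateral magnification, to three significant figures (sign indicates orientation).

1.13

Lens 1: 1/d_i1 = 1/f_1 - 1/d_o1 = 1/16.5 - 1/24.5 = 0.01979 cm^-1, so d_i1 = 50.531 cm.
m_1 = -(50.531)/24.5 = -2.0625.
Object distance for lens 2: d_o2 = 67.5 - 50.531 = 16.969 cm.
Lens 2: 1/d_i2 = 1/f_2 - 1/d_o2 = 1/6 - 1/(16.969) = 0.10773 cm^-1, so d_i2 = 9.282 cm.
m_2 = -(9.282)/(16.969) = -0.5470.
The system's lateral magnification is m_1 m_2 = (-2.0625)(-0.5470) = 1.1282.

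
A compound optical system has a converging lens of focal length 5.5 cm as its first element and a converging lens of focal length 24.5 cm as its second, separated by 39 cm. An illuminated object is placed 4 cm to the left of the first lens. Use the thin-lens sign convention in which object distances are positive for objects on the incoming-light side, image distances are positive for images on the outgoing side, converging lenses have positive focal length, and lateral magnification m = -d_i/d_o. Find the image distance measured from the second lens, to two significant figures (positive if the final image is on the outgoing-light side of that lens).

First lens: d_i1 = 1/(1/5.5 - 1/4) = -14.667 cm.
The intermediate image is virtual, 14.667 cm to the left of lens 1, so d_o2 = L - d_i1 = 39 - (-14.667) = 53.667 cm.
Second lens: d_i2 = 1/(1/24.5 - 1/(53.667)) = 45.080 cm.

45 cm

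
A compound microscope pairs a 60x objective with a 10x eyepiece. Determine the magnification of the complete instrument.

The overall magnification of a compound microscope is the product of the objective and eyepiece magnifications:
M = M_obj x M_eye = 60 x 10 = 600.

600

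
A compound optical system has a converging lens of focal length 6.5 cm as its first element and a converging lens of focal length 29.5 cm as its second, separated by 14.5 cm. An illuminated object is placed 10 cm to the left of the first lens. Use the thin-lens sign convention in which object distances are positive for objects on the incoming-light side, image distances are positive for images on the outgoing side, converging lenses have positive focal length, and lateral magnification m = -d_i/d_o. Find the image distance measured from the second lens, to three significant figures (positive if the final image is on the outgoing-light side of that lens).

3.58 cm

Applying the thin-lens equation to the first lens, 1/6.5 = 1/10 + 1/d_i1, which gives d_i1 = 18.571 cm.
Since 18.571 cm > 14.5 cm, the first image lies past the second lens and serves as a virtual object: d_o2 = L - d_i1 = -4.071 cm.
Applying the thin-lens equation again with f_2 = 29.5 cm and d_o2 = -4.071 cm gives d_i2 = 3.578 cm.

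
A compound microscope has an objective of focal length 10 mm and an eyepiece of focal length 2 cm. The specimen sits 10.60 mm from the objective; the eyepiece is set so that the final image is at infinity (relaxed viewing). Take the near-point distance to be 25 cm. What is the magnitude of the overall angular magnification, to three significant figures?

208

Convert to cm: f_obj = 10 mm = 1 cm; d_o = 10.60 mm = 1.06 cm.
Objective: 1/d_i = 1/f_obj - 1/d_o = 1/1 - 1/1.06 = 0.05660 cm^-1, so d_i = 17.667 cm.
m_obj = -d_i/d_o = -17.667/1.06 = -16.667.
Eyepiece angular magnification (image at infinity): M_eye = D/f_e = 25/2 = 12.500.
Overall M = m_obj x M_eye = (-16.667)(12.500) = -208.33.
|M| = 208.33.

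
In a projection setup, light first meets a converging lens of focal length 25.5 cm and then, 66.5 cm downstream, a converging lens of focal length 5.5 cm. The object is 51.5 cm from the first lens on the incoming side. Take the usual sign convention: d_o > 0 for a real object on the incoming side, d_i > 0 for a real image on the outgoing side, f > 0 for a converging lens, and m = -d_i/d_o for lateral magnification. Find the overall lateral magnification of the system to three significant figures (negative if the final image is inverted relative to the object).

First lens: d_i1 = 1/(1/25.5 - 1/51.5) = 50.510 cm.
m_1 = -(50.510)/51.5 = -0.9808.
That image sits 15.990 cm in front of the second lens, so d_o2 = 15.990 cm.
Second lens: d_i2 = 1/(1/5.5 - 1/(15.990)) = 8.384 cm.
m_2 = -(8.384)/(15.990) = -0.5243.
Total m = m_1 x m_2 = (-0.9808)(-0.5243) = 0.5142.

0.514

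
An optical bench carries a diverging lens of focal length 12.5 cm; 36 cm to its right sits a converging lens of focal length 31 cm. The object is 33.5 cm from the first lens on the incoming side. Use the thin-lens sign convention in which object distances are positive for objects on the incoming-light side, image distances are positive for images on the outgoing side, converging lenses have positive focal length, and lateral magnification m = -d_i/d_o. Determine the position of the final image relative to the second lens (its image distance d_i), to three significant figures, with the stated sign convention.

First lens: d_i1 = 1/(1/(-12.5) - 1/33.5) = -9.103 cm.
The intermediate image is virtual, 9.103 cm to the left of lens 1, so d_o2 = L - d_i1 = 36 - (-9.103) = 45.103 cm.
Second lens: d_i2 = 1/(1/31 - 1/(45.103)) = 99.140 cm.

99.1 cm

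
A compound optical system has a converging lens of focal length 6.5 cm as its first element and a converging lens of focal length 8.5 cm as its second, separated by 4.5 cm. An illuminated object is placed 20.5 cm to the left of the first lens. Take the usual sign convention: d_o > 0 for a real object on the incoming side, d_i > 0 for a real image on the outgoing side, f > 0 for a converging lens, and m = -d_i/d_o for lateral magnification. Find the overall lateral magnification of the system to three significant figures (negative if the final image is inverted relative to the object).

Lens 1: 1/d_i1 = 1/f_1 - 1/d_o1 = 1/6.5 - 1/20.5 = 0.10507 cm^-1, so d_i1 = 9.518 cm.
m_1 = -(9.518)/20.5 = -0.4643.
Since 9.518 cm > 4.5 cm, the first image lies past the second lens and serves as a virtual object: d_o2 = L - d_i1 = -5.018 cm.
Lens 2: 1/d_i2 = 1/f_2 - 1/d_o2 = 1/8.5 - 1/(-5.018) = 0.31694 cm^-1, so d_i2 = 3.155 cm.
m_2 = -(3.155)/(-5.018) = 0.6288.
The system's lateral magnification is m_1 m_2 = (-0.4643)(0.6288) = -0.2919.

-0.292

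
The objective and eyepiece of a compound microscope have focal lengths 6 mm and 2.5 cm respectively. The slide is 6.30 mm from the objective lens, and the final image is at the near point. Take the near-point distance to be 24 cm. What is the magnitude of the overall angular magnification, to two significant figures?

Convert to cm: f_obj = 6 mm = 0.6 cm; d_o = 6.30 mm = 0.63 cm.
Objective: 1/d_i = 1/f_obj - 1/d_o = 1/0.6 - 1/0.63 = 0.07937 cm^-1, so d_i = 12.600 cm.
m_obj = -d_i/d_o = -12.600/0.63 = -20.000.
Eyepiece angular magnification (image at near point): M_eye = 1 + D/f_e = 1 + 24/2.5 = 10.600.
Overall M = m_obj x M_eye = (-20.000)(10.600) = -212.00.
|M| = 212.00.

210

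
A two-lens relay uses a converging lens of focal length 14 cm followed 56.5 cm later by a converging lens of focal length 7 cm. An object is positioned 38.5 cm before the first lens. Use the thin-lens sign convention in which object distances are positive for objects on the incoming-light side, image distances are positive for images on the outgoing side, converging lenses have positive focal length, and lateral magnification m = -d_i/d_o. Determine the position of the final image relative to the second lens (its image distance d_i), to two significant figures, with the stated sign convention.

8.8 cm

First lens: d_i1 = 1/(1/14 - 1/38.5) = 22.000 cm.
Object distance for lens 2: d_o2 = 56.5 - 22.000 = 34.500 cm.
Second lens: d_i2 = 1/(1/7 - 1/(34.500)) = 8.782 cm.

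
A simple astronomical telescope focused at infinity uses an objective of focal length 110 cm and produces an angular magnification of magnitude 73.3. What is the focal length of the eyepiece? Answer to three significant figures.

1.50 cm

|M| = f_obj/f_eye, so f_eye = f_obj/|M| = 110/73.3 = 1.501 cm.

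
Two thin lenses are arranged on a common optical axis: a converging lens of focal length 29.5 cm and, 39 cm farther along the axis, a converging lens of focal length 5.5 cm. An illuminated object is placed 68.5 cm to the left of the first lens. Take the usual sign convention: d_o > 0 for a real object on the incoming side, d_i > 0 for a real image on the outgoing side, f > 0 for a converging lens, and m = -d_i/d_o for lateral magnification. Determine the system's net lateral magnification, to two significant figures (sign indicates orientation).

First lens: d_i1 = 1/(1/29.5 - 1/68.5) = 51.814 cm.
m_1 = -(51.814)/68.5 = -0.7564.
This image would form 51.814 cm past lens 1, i.e. 12.814 cm beyond lens 2, so it is a virtual object for lens 2: d_o2 = 39 - 51.814 = -12.814 cm.
Second lens: d_i2 = 1/(1/5.5 - 1/(-12.814)) = 3.848 cm.
m_2 = -(3.848)/(-12.814) = 0.3003.
Total m = m_1 x m_2 = (-0.7564)(0.3003) = -0.2272.

-0.23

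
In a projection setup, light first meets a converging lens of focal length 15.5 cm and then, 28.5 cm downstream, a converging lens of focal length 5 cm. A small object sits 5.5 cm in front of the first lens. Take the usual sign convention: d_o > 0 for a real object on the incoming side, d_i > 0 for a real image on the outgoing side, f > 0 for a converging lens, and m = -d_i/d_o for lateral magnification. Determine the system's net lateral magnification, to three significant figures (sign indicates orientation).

First lens: d_i1 = 1/(1/15.5 - 1/5.5) = -8.525 cm.
m_1 = -(-8.525)/5.5 = 1.5500.
The intermediate image is virtual, 8.525 cm to the left of lens 1, so d_o2 = L - d_i1 = 28.5 - (-8.525) = 37.025 cm.
Second lens: d_i2 = 1/(1/5 - 1/(37.025)) = 5.781 cm.
m_2 = -(5.781)/(37.025) = -0.1561.
The system's lateral magnification is m_1 m_2 = (1.5500)(-0.1561) = -0.2420.

-0.242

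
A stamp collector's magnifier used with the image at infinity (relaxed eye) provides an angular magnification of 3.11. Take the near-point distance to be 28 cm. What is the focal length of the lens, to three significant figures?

For the image at infinity, M = D/f.
f = D/M = 28/3.11 = 9.003 cm.

9.00 cm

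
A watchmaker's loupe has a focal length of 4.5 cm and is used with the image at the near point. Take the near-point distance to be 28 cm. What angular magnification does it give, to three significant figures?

M = 1 + D/f = 1 + 28/4.5 = 7.222.

7.22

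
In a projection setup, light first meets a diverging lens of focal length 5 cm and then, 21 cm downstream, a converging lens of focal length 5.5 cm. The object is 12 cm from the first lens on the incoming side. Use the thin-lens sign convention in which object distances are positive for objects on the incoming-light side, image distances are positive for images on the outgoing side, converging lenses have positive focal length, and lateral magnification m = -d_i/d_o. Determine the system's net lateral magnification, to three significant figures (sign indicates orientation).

-0.0850

Applying the thin-lens equation to the first lens, 1/(-5) = 1/12 + 1/d_i1, which gives d_i1 = -3.529 cm.
Its lateral magnification is m_1 = -d_i1/d_o1 = -(-3.529)/12 = 0.2941.
With d_i1 < 0 the first image is virtual and lies on the object side; the object distance for lens 2 is d_o2 = 21 - (-3.529) = 24.529 cm.
Applying the thin-lens equation again with f_2 = 5.5 cm and d_o2 = 24.529 cm gives d_i2 = 7.090 cm.
m_2 = -(7.090)/(24.529) = -0.2890.
The system's lateral magnification is m_1 m_2 = (0.2941)(-0.2890) = -0.0850.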